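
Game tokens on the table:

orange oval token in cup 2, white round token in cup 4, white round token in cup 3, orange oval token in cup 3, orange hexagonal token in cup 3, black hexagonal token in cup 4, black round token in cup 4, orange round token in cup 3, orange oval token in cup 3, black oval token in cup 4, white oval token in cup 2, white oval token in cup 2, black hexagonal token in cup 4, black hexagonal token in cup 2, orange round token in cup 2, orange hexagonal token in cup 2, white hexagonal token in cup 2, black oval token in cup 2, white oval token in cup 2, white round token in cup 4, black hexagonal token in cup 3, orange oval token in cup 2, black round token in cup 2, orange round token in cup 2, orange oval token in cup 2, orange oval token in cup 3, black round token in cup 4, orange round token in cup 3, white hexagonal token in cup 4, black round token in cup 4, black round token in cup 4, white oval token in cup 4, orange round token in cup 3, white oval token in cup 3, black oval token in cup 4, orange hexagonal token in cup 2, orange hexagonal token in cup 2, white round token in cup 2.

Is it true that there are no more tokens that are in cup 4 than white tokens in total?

|tokens in cup 4| = 12.
|white tokens| = 11.
The claim requires 12 ≤ 11, which does not hold.

False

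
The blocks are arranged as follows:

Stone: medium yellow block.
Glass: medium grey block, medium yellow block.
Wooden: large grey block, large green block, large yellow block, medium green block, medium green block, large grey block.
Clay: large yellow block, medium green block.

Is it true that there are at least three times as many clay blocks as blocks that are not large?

False

There are 2 clay blocks.
There are 6 blocks that are not large.
The claim requires 2 ≥ 3 × 6 = 18, which does not hold.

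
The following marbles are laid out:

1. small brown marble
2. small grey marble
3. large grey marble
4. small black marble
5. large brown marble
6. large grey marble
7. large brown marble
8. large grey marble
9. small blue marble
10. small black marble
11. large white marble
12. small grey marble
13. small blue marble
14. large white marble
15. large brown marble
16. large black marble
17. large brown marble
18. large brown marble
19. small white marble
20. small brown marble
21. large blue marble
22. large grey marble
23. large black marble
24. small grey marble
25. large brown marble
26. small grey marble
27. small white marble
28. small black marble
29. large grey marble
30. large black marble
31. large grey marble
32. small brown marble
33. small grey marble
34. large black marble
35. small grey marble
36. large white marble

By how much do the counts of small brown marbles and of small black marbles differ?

small brown marbles: 3. small black marbles: 3.
|3 − 3| = 3 − 3 = 0.

0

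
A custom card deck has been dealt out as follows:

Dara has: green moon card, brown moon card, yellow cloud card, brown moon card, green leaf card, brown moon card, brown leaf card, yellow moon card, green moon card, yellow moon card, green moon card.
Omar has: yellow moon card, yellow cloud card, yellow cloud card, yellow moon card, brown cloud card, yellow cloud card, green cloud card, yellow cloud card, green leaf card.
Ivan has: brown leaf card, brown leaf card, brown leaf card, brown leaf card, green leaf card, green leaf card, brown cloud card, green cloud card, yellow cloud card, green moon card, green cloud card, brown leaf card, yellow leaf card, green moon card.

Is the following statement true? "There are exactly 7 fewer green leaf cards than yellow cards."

True

green leaf cards: 4.
yellow cards: 11.
The claim requires 11 − 4 (= 7) to equal 7, which holds.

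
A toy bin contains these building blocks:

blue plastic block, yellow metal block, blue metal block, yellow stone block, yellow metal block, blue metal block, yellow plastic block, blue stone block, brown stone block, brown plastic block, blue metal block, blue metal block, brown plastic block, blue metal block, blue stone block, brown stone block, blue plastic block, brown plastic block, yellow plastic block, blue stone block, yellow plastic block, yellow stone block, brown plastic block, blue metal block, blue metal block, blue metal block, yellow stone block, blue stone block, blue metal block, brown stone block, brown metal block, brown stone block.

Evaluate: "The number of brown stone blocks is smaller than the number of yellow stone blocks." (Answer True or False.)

brown stone blocks: 4.
yellow stone blocks: 3.
The claim requires 4 < 3, which does not hold.

False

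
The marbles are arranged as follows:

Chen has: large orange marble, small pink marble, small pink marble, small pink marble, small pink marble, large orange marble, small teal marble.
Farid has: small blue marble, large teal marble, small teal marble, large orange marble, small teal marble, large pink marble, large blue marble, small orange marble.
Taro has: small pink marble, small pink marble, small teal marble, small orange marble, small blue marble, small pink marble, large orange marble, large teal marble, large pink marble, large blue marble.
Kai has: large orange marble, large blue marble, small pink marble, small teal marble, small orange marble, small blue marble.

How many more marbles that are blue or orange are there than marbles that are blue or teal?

marbles that are blue or orange: 14.
marbles that are blue or teal: 13.
14 − 13 = 1.

1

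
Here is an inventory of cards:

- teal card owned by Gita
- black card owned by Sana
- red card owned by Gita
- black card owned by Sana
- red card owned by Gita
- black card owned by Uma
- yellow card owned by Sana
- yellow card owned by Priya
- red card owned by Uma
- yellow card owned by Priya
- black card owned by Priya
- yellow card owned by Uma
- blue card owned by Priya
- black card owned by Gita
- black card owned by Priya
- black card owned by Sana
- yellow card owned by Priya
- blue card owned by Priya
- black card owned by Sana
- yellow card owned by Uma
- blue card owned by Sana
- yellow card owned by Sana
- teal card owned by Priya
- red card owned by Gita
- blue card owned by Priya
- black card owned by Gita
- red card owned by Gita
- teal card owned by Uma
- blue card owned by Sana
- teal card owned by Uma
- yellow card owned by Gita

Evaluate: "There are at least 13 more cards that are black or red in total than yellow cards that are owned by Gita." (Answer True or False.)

True

|cards that are black or red| = 14.
|yellow cards owned by Gita| = 1.
The claim requires 14 − 1 = 13 ≥ 13, which holds.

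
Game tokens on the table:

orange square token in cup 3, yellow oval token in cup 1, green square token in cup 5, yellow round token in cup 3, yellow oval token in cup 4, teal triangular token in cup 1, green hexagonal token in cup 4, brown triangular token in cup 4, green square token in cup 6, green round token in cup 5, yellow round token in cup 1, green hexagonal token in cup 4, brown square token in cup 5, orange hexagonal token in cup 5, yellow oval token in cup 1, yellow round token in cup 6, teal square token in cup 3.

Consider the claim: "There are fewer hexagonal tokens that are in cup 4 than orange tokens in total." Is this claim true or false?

False

hexagonal tokens in cup 4: 2.
orange tokens: 2.
The claim requires 2 < 2, which does not hold.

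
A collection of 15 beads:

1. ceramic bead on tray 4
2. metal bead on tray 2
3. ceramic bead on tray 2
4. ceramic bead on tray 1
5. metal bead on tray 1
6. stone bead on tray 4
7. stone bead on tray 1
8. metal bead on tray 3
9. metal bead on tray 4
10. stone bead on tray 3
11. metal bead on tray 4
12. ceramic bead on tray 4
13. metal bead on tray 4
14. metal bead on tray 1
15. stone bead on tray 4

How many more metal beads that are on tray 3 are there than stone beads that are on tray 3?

metal beads on tray 3: 1.
stone beads on tray 3: 1.
1 − 1 = 0.

0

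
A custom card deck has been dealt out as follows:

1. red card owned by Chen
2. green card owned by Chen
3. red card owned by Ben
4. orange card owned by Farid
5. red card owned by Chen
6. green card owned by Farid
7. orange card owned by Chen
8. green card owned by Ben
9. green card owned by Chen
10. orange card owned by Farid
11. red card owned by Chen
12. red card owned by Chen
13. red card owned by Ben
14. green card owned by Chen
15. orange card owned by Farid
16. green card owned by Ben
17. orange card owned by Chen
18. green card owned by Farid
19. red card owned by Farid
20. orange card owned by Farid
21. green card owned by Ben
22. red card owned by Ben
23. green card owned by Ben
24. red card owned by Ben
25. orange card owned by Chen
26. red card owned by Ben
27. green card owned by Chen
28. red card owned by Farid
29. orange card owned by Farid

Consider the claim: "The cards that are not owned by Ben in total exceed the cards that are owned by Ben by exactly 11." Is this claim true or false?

True

Count of cards that are not owned by Ben: 20.
Count of cards owned by Ben: 9.
The claim requires 20 − 9 (= 11) to equal 11, which holds.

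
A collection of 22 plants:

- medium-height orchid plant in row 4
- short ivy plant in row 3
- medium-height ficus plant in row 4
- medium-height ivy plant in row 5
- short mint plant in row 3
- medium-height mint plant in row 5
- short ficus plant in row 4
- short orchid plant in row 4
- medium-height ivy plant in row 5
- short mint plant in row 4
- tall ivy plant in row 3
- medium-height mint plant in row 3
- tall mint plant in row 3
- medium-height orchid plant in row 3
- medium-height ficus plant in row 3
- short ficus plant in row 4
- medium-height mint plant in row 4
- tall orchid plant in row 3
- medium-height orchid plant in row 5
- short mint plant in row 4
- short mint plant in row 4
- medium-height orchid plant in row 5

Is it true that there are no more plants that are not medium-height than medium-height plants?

True

plants that are not medium-height: 11.
medium-height plants: 11.
The claim requires 11 ≤ 11, which holds.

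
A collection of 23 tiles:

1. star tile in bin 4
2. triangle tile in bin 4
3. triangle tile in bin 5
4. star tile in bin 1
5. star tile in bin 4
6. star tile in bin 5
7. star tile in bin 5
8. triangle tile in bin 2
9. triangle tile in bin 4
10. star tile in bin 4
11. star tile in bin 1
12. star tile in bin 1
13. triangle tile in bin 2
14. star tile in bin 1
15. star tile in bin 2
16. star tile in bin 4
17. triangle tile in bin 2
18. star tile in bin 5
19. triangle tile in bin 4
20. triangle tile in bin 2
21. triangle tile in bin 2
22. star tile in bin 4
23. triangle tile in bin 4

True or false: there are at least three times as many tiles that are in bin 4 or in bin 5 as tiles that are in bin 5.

|tiles in bin 4 or in bin 5| = 13.
|tiles in bin 5| = 4.
The claim requires 13 ≥ 3 × 4 = 12, which holds.

True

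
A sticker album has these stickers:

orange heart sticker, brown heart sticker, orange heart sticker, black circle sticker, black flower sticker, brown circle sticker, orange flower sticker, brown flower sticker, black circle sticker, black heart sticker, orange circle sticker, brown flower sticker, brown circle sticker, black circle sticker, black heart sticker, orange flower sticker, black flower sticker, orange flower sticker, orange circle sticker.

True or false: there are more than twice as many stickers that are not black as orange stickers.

False

There are 12 stickers that are not black.
There are 7 orange stickers.
The claim requires 12 > 2 × 7 = 14, which does not hold.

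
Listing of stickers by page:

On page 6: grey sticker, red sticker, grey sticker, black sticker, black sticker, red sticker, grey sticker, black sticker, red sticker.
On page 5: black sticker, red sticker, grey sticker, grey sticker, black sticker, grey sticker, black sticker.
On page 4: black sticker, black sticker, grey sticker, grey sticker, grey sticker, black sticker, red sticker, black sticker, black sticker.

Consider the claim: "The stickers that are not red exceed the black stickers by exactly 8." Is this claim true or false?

False

There are 20 stickers that are not red.
There are 11 black stickers.
The claim requires 20 − 11 (= 9) to equal 8, which does not hold.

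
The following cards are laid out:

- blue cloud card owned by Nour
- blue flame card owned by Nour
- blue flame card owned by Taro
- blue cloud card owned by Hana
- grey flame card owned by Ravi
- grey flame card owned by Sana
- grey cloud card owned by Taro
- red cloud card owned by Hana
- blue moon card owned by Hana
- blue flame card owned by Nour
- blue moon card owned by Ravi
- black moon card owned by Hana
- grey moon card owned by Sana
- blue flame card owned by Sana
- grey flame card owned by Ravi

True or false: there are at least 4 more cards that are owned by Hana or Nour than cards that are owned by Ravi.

Count of cards owned by Hana or Nour: 7.
Count of cards owned by Ravi: 3.
The claim requires 7 − 3 = 4 ≥ 4, which holds.

True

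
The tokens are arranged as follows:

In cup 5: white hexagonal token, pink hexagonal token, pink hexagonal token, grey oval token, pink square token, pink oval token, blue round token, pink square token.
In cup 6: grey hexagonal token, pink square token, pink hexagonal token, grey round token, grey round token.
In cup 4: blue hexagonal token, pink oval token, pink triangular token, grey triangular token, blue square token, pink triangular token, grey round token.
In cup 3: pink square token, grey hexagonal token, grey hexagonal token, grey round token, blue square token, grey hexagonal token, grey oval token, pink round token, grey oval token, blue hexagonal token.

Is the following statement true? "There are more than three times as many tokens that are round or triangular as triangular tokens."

tokens that are round or triangular: 9.
triangular tokens: 3.
The claim requires 9 > 3 × 3 = 9, which does not hold.

False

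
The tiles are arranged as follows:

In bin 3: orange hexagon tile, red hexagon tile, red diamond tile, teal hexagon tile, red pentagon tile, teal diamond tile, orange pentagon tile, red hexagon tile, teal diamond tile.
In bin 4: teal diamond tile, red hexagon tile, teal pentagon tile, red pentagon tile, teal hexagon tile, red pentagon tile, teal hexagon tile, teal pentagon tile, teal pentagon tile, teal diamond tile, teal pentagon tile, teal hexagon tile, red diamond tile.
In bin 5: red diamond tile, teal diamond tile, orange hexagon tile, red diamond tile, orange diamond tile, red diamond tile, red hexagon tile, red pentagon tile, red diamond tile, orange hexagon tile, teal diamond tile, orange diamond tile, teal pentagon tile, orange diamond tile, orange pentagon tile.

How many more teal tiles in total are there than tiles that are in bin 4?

2

teal tiles: 15.
tiles in bin 4: 13.
15 − 13 = 2.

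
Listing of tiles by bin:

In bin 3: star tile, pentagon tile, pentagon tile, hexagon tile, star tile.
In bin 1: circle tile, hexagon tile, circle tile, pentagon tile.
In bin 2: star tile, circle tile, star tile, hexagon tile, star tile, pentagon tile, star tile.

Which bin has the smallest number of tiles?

bin 1

Counts by bin: bin 2→7, bin 3→5, bin 1→4.
The minimum is 4, held uniquely by bin 1.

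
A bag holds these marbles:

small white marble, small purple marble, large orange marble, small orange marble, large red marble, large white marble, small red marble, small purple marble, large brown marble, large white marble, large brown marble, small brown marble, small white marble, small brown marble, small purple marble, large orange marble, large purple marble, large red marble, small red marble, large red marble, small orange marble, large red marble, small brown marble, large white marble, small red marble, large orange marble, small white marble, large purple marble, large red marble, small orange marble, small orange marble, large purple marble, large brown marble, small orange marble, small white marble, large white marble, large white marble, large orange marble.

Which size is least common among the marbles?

Counts by size: large 20, small 18.
The minimum is 18, held uniquely by small.

small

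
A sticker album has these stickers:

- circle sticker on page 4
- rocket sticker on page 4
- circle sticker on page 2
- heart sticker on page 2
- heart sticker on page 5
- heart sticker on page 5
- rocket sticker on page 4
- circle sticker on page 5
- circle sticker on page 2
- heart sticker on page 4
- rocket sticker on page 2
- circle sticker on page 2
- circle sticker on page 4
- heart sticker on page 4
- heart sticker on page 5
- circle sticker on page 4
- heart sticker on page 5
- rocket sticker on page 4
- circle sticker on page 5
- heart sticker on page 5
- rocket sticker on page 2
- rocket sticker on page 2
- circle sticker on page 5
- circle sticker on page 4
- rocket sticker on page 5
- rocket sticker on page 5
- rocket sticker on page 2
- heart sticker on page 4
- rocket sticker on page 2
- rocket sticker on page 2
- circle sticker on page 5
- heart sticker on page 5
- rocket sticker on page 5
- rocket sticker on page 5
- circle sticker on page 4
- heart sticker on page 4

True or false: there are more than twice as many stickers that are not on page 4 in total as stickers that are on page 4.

There are 24 stickers that are not on page 4.
There are 12 stickers on page 4.
The claim requires 24 > 2 × 12 = 24, which does not hold.

False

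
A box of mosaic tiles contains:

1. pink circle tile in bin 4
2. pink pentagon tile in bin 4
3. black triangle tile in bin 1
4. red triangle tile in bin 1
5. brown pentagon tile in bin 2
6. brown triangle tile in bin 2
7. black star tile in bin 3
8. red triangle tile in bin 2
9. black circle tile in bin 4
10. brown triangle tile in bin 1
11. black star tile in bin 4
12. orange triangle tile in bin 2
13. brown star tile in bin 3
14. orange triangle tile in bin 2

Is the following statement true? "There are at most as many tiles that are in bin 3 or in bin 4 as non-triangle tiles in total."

|tiles in bin 3 or in bin 4| = 6.
|non-triangle tiles| = 7.
The claim requires 6 ≤ 7, which holds.

True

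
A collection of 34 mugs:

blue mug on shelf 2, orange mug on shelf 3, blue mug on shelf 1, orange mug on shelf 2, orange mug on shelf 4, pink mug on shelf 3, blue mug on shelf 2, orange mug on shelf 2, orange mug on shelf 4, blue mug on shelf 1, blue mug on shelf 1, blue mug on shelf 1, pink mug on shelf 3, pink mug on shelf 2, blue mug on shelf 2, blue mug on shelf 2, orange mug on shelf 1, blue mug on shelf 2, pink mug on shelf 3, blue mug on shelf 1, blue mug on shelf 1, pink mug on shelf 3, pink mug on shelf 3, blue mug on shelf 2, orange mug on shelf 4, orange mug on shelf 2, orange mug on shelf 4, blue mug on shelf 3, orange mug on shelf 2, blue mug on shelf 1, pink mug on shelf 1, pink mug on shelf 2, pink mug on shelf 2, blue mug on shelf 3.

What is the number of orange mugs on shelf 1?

1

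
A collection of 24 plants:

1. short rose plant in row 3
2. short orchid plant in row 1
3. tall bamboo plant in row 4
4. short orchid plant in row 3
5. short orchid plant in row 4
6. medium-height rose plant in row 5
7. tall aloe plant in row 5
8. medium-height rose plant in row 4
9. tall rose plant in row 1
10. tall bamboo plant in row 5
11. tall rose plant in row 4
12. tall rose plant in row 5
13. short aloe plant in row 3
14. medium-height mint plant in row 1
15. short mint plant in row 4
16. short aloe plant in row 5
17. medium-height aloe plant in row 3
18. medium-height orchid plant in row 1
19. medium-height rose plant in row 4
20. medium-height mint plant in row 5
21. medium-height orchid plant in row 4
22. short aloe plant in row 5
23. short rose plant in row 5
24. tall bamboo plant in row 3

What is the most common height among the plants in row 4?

Counts by height (restricted to plants in row 4): medium-height 3, tall 2, short 2.
The maximum is 3, held uniquely by medium-height.

medium-height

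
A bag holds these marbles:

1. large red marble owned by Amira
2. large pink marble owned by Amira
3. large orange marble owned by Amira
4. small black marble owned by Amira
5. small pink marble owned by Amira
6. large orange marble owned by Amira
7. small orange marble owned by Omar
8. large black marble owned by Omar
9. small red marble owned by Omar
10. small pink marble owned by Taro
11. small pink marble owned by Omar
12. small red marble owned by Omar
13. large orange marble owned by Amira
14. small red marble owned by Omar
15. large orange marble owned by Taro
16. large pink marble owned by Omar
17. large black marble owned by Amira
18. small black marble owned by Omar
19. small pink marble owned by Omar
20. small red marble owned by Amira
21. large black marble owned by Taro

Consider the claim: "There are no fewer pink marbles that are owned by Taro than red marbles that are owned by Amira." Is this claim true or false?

pink marbles owned by Taro: 1.
red marbles owned by Amira: 2.
The claim requires 1 ≥ 2, which does not hold.

False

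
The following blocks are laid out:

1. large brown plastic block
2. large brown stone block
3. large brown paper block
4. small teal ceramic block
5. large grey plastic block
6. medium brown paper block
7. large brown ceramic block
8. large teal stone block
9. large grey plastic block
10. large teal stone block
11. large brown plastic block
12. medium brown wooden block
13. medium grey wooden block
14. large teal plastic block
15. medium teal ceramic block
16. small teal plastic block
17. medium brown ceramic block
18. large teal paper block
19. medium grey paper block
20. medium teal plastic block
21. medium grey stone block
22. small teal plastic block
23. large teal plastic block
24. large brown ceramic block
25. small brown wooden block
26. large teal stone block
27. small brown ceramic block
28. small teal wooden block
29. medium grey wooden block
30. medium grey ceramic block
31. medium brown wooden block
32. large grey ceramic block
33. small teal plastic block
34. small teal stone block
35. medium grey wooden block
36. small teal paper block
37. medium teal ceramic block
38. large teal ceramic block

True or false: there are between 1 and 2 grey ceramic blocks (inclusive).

|grey ceramic blocks| = 2.
The claim requires 1 ≤ 2 ≤ 2, which holds.

True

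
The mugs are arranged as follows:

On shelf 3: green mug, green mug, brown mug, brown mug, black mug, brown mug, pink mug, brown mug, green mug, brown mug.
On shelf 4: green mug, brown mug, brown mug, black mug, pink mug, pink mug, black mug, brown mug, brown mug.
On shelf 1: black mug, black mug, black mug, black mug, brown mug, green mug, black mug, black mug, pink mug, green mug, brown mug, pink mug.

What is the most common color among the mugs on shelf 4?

brown

Counts by color (restricted to mugs on shelf 4): brown 4, black 2, pink 2, green 1.
The maximum is 4, held uniquely by brown.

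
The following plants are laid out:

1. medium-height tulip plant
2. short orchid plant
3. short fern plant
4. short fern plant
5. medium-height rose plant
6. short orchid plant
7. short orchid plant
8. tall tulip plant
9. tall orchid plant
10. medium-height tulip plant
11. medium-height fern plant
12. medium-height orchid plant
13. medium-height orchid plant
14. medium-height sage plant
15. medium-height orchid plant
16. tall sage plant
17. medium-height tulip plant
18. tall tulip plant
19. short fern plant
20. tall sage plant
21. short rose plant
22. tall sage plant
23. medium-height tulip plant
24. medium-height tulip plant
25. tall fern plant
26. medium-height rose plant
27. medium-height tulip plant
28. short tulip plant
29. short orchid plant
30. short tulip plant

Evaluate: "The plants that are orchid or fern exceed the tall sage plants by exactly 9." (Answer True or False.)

False

|plants that are orchid or fern| = 13.
|tall sage plants| = 3.
The claim requires 13 − 3 (= 10) to equal 9, which does not hold.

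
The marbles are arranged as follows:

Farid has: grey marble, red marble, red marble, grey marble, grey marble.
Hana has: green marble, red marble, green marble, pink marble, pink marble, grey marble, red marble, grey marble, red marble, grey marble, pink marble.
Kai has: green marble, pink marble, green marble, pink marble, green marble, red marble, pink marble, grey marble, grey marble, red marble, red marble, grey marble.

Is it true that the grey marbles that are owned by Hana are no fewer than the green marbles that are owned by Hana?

True

|grey marbles owned by Hana| = 3.
|green marbles owned by Hana| = 2.
The claim requires 3 ≥ 2, which holds.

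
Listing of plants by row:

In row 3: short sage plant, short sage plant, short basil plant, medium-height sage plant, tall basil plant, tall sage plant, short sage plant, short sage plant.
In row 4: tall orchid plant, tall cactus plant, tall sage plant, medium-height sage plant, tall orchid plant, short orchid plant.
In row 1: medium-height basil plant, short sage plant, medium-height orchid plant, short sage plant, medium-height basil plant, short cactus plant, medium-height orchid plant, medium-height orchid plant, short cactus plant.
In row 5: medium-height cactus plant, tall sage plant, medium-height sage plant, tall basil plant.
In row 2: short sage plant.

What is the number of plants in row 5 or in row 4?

in row 4: 6; in row 5: 4; together 6 + 4 = 10.

10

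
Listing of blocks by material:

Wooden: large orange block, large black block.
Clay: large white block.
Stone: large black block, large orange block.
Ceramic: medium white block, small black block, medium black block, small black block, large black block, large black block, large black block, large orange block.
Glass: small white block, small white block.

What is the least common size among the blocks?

medium

Counts by size: large 9, small 4, medium 2.
The minimum is 2, held uniquely by medium.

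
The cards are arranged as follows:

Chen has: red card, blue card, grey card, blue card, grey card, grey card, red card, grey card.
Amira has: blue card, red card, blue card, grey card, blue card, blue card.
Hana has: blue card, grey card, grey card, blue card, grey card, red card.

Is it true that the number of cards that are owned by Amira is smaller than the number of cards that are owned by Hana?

|cards owned by Amira| = 6.
|cards owned by Hana| = 6.
The claim requires 6 < 6, which does not hold.

False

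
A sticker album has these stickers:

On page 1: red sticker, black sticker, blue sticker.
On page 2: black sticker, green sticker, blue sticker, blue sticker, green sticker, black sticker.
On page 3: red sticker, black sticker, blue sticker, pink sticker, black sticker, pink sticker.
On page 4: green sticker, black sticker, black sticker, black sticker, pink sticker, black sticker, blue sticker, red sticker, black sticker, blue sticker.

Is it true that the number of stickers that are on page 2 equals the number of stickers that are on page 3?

|stickers on page 2| = 6.
|stickers on page 3| = 6.
The claim requires 6 = 6, which holds.

True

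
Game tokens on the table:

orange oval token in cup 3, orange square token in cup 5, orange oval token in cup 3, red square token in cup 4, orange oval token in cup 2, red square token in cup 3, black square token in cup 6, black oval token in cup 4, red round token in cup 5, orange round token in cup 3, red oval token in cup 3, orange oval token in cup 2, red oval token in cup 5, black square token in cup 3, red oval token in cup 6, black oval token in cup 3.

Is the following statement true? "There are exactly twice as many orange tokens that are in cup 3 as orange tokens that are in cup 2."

|orange tokens in cup 3| = 3.
|orange tokens in cup 2| = 2.
The claim requires 3 = 2 × 2 = 4, which does not hold.

False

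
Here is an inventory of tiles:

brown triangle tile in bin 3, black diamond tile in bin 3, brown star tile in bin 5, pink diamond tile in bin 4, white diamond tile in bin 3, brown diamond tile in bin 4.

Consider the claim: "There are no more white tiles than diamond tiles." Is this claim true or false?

|white tiles| = 1.
|diamond tiles| = 4.
The claim requires 1 ≤ 4, which holds.

True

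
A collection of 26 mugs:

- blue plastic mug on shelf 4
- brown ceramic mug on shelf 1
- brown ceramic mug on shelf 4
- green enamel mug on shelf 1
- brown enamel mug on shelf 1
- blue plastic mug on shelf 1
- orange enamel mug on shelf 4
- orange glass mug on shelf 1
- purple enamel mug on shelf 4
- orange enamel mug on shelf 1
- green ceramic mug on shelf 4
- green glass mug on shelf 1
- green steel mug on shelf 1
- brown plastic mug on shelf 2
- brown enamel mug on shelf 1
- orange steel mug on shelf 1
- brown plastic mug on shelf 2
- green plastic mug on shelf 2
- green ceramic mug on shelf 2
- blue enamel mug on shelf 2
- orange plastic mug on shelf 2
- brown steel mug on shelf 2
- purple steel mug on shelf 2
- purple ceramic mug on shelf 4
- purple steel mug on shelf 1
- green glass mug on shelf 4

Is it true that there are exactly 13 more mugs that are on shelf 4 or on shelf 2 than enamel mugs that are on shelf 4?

mugs on shelf 4 or on shelf 2: 15.
enamel mugs on shelf 4: 2.
The claim requires 15 − 2 (= 13) to equal 13, which holds.

True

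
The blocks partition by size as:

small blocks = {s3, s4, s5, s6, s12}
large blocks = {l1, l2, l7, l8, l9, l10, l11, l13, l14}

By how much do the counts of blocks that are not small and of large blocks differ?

blocks that are not small: 9. large blocks: 9.
|9 − 9| = 9 − 9 = 0.

0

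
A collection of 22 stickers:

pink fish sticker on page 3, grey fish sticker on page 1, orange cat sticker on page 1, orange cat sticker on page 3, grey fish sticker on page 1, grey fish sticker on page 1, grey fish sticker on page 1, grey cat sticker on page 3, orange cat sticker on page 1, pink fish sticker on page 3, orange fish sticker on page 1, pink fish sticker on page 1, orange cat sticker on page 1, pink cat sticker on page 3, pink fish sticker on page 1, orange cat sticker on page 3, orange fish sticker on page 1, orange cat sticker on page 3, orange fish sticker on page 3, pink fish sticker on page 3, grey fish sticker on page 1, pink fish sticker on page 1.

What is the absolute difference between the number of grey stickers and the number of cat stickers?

grey stickers: 6. cat stickers: 8.
|6 − 8| = 8 − 6 = 2.

2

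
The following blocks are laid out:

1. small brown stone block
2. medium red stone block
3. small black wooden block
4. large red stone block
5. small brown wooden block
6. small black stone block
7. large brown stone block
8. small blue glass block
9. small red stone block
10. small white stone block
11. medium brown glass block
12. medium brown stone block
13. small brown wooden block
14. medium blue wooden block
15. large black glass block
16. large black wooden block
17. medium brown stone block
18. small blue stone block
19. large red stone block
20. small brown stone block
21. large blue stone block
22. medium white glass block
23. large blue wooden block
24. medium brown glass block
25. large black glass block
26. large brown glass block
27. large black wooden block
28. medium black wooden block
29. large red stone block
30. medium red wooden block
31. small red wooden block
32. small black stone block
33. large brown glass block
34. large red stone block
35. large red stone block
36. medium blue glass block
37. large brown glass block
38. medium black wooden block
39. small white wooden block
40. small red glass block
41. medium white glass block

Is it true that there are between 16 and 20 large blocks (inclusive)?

There are 15 large blocks.
The claim requires 16 ≤ 15 ≤ 20, which does not hold.

False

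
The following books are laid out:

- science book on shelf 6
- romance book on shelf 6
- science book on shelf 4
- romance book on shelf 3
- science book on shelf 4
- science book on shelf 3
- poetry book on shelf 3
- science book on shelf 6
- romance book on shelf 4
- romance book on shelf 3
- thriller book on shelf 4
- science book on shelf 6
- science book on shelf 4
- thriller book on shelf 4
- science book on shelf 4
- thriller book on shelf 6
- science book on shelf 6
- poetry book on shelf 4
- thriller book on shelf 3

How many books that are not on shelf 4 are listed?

11

Total books: 19; with the excluded value: 8; remaining 19 − 8 = 11.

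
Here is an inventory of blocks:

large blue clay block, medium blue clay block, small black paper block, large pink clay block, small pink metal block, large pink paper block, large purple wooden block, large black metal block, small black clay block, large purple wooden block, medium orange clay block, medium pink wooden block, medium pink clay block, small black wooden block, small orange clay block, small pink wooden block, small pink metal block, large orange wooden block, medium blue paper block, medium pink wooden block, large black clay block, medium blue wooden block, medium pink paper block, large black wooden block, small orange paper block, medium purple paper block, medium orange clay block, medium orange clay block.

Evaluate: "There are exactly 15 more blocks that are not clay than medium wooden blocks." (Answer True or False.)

True

|blocks that are not clay| = 18.
|medium wooden blocks| = 3.
The claim requires 18 − 3 (= 15) to equal 15, which holds.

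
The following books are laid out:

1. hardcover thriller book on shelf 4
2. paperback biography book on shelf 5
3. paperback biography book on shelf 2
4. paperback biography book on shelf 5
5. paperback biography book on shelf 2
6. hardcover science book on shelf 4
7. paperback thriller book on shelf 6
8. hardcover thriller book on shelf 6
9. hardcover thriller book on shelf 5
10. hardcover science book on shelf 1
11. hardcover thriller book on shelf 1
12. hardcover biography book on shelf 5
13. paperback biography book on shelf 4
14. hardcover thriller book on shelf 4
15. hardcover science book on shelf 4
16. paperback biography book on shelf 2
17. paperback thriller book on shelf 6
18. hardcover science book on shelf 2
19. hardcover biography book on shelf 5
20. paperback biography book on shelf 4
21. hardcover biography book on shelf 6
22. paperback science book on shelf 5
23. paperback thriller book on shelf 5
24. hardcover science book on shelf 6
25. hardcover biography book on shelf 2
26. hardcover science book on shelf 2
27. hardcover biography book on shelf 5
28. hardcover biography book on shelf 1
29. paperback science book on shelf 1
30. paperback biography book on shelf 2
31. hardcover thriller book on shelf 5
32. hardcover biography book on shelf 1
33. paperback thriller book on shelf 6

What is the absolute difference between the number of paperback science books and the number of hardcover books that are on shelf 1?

2

paperback science books: 2. hardcover books on shelf 1: 4.
|2 − 4| = 4 − 2 = 2.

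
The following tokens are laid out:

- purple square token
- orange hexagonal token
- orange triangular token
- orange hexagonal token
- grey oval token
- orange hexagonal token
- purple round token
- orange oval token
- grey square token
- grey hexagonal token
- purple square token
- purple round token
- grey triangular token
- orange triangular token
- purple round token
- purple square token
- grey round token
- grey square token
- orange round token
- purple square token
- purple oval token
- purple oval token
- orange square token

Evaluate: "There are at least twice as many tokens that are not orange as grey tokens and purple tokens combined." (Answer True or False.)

False

tokens that are not orange: 15.
grey tokens: 6; purple tokens: 9; combined: 6 + 9 = 15.
The claim requires 15 ≥ 2 × 15 = 30, which does not hold.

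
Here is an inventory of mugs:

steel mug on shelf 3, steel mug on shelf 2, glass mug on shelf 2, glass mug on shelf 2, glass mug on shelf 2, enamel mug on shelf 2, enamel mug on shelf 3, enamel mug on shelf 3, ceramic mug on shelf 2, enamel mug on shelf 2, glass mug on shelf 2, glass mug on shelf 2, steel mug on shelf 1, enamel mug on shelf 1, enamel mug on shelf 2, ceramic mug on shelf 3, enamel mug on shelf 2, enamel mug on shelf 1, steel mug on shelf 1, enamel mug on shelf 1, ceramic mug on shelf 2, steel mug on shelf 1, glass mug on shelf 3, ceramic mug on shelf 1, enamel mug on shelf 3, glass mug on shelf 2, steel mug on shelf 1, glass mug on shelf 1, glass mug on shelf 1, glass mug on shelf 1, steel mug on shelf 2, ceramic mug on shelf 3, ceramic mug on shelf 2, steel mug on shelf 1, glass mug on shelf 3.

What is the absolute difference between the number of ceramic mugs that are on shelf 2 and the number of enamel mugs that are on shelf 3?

ceramic mugs on shelf 2: 3. enamel mugs on shelf 3: 3.
|3 − 3| = 3 − 3 = 0.

0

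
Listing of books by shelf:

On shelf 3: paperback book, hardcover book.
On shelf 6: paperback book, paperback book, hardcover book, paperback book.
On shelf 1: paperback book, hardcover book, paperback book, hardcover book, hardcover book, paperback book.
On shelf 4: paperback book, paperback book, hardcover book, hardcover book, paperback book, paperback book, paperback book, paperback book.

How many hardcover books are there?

7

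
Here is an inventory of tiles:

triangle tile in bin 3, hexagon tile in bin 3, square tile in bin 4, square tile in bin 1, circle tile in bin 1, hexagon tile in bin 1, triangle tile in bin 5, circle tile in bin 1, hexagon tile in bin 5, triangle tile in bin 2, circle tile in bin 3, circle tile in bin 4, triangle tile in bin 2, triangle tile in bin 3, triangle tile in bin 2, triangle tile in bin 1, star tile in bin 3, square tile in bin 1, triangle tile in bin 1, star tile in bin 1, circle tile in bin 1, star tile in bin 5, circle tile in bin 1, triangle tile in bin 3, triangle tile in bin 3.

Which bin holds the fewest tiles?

bin 4

Counts by bin: bin 1→10, bin 3→7, bin 5→3, bin 2→3, bin 4→2.
The minimum is 2, held uniquely by bin 4.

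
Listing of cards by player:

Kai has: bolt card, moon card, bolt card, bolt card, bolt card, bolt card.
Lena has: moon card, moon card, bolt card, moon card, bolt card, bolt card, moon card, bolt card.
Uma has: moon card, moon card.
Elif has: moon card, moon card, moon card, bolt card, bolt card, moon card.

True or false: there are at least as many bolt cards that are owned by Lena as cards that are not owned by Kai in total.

False

Count of bolt cards owned by Lena: 4.
Count of cards that are not owned by Kai: 16.
The claim requires 4 ≥ 16, which does not hold.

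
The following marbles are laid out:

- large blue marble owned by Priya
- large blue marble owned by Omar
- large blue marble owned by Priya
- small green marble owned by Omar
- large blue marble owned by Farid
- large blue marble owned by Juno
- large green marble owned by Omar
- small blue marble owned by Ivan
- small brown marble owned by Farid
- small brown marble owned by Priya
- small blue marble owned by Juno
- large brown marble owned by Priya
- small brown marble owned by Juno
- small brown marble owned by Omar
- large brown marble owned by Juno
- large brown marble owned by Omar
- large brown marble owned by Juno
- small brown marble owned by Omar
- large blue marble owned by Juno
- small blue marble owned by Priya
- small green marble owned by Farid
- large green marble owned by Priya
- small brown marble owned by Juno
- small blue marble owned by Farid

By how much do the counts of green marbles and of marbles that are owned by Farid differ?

green marbles: 4. marbles owned by Farid: 4.
|4 − 4| = 4 − 4 = 0.

0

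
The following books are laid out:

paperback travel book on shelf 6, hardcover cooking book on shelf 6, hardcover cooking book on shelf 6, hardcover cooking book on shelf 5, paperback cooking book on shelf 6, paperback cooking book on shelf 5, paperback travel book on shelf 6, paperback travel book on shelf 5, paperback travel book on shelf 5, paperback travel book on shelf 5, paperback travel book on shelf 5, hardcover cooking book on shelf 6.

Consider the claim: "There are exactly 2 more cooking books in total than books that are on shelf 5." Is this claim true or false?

cooking books: 6.
books on shelf 5: 6.
The claim requires 6 − 6 (= 0) to equal 2, which does not hold.

False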